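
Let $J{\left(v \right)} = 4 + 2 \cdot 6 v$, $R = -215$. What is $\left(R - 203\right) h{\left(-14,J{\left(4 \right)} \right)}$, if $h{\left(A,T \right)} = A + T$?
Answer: $-15884$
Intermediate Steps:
$J{\left(v \right)} = 4 + 12 v$
$\left(R - 203\right) h{\left(-14,J{\left(4 \right)} \right)} = \left(-215 - 203\right) \left(-14 + \left(4 + 12 \cdot 4\right)\right) = - 418 \left(-14 + \left(4 + 48\right)\right) = - 418 \left(-14 + 52\right) = \left(-418\right) 38 = -15884$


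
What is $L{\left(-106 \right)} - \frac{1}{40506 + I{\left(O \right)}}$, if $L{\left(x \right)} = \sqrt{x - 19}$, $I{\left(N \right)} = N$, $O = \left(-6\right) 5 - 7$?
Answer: $- \frac{1}{40469} + 5 i \sqrt{5} \approx -2.471 \cdot 10^{-5} + 11.18 i$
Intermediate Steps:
$O = -37$ ($O = -30 - 7 = -37$)
$L{\left(x \right)} = \sqrt{-19 + x}$
$L{\left(-106 \right)} - \frac{1}{40506 + I{\left(O \right)}} = \sqrt{-19 - 106} - \frac{1}{40506 - 37} = \sqrt{-125} - \frac{1}{40469} = 5 i \sqrt{5} - \frac{1}{40469} = - \frac{1}{40469} + 5 i \sqrt{5}$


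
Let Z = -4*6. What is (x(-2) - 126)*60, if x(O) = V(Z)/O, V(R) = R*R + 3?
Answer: -24930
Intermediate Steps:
Z = -24
V(R) = 3 + R² (V(R) = R² + 3 = 3 + R²)
x(O) = 579/O (x(O) = (3 + (-24)²)/O = (3 + 576)/O = 579/O)
(x(-2) - 126)*60 = (579/(-2) - 126)*60 = (579*(-½) - 126)*60 = (-579/2 - 126)*60 = -831/2*60 = -24930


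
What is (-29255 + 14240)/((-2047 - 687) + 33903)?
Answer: -15015/31169 ≈ -0.48173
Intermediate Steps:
(-29255 + 14240)/((-2047 - 687) + 33903) = -15015/(-2734 + 33903) = -15015/31169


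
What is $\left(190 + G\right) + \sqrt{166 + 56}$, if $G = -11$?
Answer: $179 + \sqrt{222} \approx 193.9$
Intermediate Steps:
$\left(190 + G\right) + \sqrt{166 + 56} = \left(190 - 11\right) + \sqrt{166 + 56} = 179 + \sqrt{222}$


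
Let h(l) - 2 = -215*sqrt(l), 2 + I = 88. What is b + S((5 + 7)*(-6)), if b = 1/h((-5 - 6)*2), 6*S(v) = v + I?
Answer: 3559342/1525431 + 215*I*sqrt(22)/1016954 ≈ 2.3333 + 0.00099163*I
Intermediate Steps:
I = 86 (I = -2 + 88 = 86)
h(l) = 2 - 215*sqrt(l)
S(v) = 43/3 + v/6 (S(v) = (v + 86)/6 = (86 + v)/6 = 43/3 + v/6)
b = 1/(2 - 215*I*sqrt(22)) (b = 1/(2 - 215*sqrt(2)*sqrt(-5 - 6)) = 1/(2 - 215*I*sqrt(22)) ≈ 1.967e-6 + 0.00099163*I)
b + S((5 + 7)*(-6)) = (1/508477 + 215*I*sqrt(22)/1016954) + (43/3 + ((5 + 7)*(-6))/6) = (1/508477 + 215*I*sqrt(22)/1016954) + (43/3 + (12*(-6))/6) = (1/508477 + 215*I*sqrt(22)/1016954) + (43/3 + (1/6)*(-72)) = (1/508477 + 215*I*sqrt(22)/1016954) + (43/3 - 12) = (1/508477 + 215*I*sqrt(22)/1016954) + 7/3 = 3559342/1525431 + 215*I*sqrt(22)/1016954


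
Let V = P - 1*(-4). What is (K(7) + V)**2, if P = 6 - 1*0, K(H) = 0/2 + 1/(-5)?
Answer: 2401/25 ≈ 96.040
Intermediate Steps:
K(H) = -1/5 (K(H) = 0*(1/2) + 1*(-1/5) = 0 - 1/5 = -1/5)
P = 6 (P = 6 + 0 = 6)
V = 10 (V = 6 - 1*(-4) = 6 + 4 = 10)
(K(7) + V)**2 = (-1/5 + 10)**2 = (49/5)**2 = 2401/25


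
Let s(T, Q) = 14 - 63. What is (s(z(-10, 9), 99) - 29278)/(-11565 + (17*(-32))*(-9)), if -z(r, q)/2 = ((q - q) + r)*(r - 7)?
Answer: 29327/6669 ≈ 4.3975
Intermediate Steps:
z(r, q) = -2*r*(-7 + r) (z(r, q) = -2*((q - q) + r)*(r - 7) = -2*(0 + r)*(-7 + r) = -2*r*(-7 + r))
s(T, Q) = -49
(s(z(-10, 9), 99) - 29278)/(-11565 + (17*(-32))*(-9)) = (-49 - 29278)/(-11565 + (17*(-32))*(-9)) = -29327/(-11565 - 544*(-9)) = -29327/(-11565 + 4896) = -29327/(-6669) = -29327*(-1/6669) = 29327/6669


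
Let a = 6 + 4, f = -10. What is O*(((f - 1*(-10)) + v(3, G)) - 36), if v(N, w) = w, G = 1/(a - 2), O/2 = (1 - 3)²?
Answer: -287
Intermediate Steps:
a = 10
O = 8 (O = 2*(1 - 3)² = 2*(-2)² = 2*4 = 8)
G = ⅛ (G = 1/(10 - 2) = 1/8 = ⅛ ≈ 0.12500)
O*(((f - 1*(-10)) + v(3, G)) - 36) = 8*(((-10 - 1*(-10)) + ⅛) - 36) = 8*(((-10 + 10) + ⅛) - 36) = 8*((0 + ⅛) - 36) = 8*(⅛ - 36) = 8*(-287/8) = -287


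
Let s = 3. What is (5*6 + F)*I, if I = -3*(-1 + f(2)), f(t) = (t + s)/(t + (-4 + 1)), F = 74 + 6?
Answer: 1980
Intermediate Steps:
F = 80
f(t) = (3 + t)/(-3 + t) (f(t) = (t + 3)/(t + (-4 + 1)) = (3 + t)/(t - 3) = (3 + t)/(-3 + t))
I = 18 (I = -3*(-1 + (3 + 2)/(-3 + 2)) = -3*(-1 + 5/(-1)) = -3*(-1 - 1*5) = -3*(-1 - 5) = -3*(-6) = 18)
(5*6 + F)*I = (5*6 + 80)*18 = (30 + 80)*18 = 110*18 = 1980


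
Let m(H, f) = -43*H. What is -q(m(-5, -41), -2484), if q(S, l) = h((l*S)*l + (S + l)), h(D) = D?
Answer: -1326602771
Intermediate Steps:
q(S, l) = S + l + S*l**2 (q(S, l) = (l*S)*l + (S + l) = (S*l)*l + (S + l) = S*l**2 + (S + l) = S + l + S*l**2)
-q(m(-5, -41), -2484) = -(-43*(-5) - 2484 - 43*(-5)*(-2484)**2) = -(215 - 2484 + 215*6170256) = -(215 - 2484 + 1326605040) = -1*1326602771 = -1326602771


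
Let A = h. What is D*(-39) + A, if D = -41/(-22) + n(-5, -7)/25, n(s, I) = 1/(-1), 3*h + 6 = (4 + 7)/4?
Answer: -238277/3300 ≈ -72.205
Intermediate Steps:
h = -13/12 (h = -2 + ((4 + 7)/4)/3 = -2 + (11*(¼))/3 = -2 + (⅓)*(11/4) = -2 + 11/12 = -13/12 ≈ -1.0833)
A = -13/12 ≈ -1.0833
n(s, I) = -1
D = 1003/550 (D = -41/(-22) - 1/25 = -41*(-1/22) - 1*1/25 = 41/22 - 1/25 = 1003/550 ≈ 1.8236)
D*(-39) + A = (1003/550)*(-39) - 13/12 = -39117/550 - 13/12 = -238277/3300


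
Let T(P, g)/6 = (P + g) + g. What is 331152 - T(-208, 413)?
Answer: 327444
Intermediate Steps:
T(P, g) = 6*P + 12*g (T(P, g) = 6*((P + g) + g) = 6*(P + 2*g) = 6*P + 12*g)
331152 - T(-208, 413) = 331152 - (6*(-208) + 12*413) = 331152 - (-1248 + 4956) = 331152 - 1*3708 = 331152 - 3708 = 327444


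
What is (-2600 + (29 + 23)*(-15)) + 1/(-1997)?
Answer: -6749861/1997 ≈ -3380.0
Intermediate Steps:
(-2600 + (29 + 23)*(-15)) + 1/(-1997) = (-2600 + 52*(-15)) - 1/1997 = (-2600 - 780) - 1/1997 = -3380 - 1/1997 = -6749861/1997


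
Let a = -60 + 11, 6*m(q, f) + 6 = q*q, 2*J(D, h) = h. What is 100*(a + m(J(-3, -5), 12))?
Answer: -29375/6 ≈ -4895.8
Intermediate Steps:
J(D, h) = h/2
m(q, f) = -1 + q**2/6 (m(q, f) = -1 + (q*q)/6 = -1 + q**2/6)
a = -49
100*(a + m(J(-3, -5), 12)) = 100*(-49 + (-1 + ((1/2)*(-5))**2/6)) = 100*(-49 + (-1 + (-5/2)**2/6)) = 100*(-49 + (-1 + (1/6)*(25/4))) = 100*(-49 + (-1 + 25/24)) = 100*(-49 + 1/24) = 100*(-1175/24) = -29375/6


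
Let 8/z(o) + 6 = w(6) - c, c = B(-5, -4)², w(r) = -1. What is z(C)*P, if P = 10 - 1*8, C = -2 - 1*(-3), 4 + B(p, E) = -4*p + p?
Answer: -⅛ ≈ -0.12500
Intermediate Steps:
B(p, E) = -4 - 3*p (B(p, E) = -4 + (-4*p + p) = -4 - 3*p)
C = 1 (C = -2 + 3 = 1)
c = 121 (c = (-4 - 3*(-5))² = (-4 + 15)² = 11² = 121)
P = 2 (P = 10 - 8 = 2)
z(o) = -1/16 (z(o) = 8/(-6 + (-1 - 1*121)) = 8/(-6 + (-1 - 121)) = 8/(-6 - 122) = 8/(-128) = 8*(-1/128) = -1/16)
z(C)*P = -1/16*2 = -⅛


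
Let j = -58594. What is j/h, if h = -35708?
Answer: 29297/17854 ≈ 1.6409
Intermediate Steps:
j/h = -58594/(-35708) = -58594*(-1/35708) = 29297/17854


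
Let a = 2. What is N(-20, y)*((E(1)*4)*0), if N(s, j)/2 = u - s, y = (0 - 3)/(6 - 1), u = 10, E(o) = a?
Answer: 0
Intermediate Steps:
E(o) = 2
y = -⅗ (y = -3/5 = -3*⅕ = -⅗ ≈ -0.60000)
N(s, j) = 20 - 2*s (N(s, j) = 2*(10 - s) = 20 - 2*s)
N(-20, y)*((E(1)*4)*0) = (20 - 2*(-20))*((2*4)*0) = (20 + 40)*(8*0) = 60*0 = 0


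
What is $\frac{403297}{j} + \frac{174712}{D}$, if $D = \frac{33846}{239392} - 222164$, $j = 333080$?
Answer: $\frac{3759046264233477}{8857305068610680} \approx 0.4244$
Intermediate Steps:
$D = - \frac{26592125221}{119696}$ ($D = 33846 \cdot \frac{1}{239392} - 222164 = \frac{16923}{119696} - 222164 = - \frac{26592125221}{119696} \approx -2.2216 \cdot 10^{5}$)
$\frac{403297}{j} + \frac{174712}{D} = \frac{403297}{333080} + \frac{174712}{- \frac{26592125221}{119696}} = 403297 \cdot \frac{1}{333080} + 174712 \left(- \frac{119696}{26592125221}\right) = \frac{403297}{333080} - \frac{20912327552}{26592125221} = \frac{3759046264233477}{8857305068610680}$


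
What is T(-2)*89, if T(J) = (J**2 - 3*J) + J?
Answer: 712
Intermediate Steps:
T(J) = J**2 - 2*J
T(-2)*89 = -2*(-2 - 2)*89 = -2*(-4)*89 = 8*89 = 712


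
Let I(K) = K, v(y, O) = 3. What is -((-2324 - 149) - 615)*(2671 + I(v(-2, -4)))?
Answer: 8257312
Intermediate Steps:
-((-2324 - 149) - 615)*(2671 + I(v(-2, -4))) = -((-2324 - 149) - 615)*(2671 + 3) = -(-2473 - 615)*2674 = -(-3088)*2674 = -1*(-8257312) = 8257312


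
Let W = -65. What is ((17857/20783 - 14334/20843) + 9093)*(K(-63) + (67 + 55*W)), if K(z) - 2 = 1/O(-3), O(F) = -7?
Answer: -1972946985168222/61882867 ≈ -3.1882e+7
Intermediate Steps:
K(z) = 13/7 (K(z) = 2 + 1/(-7) = 2 - 1/7 = 13/7)
((17857/20783 - 14334/20843) + 9093)*(K(-63) + (67 + 55*W)) = ((17857/20783 - 14334/20843) + 9093)*(13/7 + (67 + 55*(-65))) = ((17857*(1/20783) - 14334*1/20843) + 9093)*(13/7 + (67 - 3575)) = ((2551/2969 - 14334/20843) + 9093)*(13/7 - 3508) = (10612847/61882867 + 9093)*(-24543/7) = (562711522478/61882867)*(-24543/7) = -1972946985168222/61882867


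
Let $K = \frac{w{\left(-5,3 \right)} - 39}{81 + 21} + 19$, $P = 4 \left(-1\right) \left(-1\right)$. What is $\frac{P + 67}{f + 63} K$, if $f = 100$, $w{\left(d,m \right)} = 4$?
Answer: $\frac{135113}{16626} \approx 8.1266$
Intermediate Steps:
$P = 4$ ($P = \left(-4\right) \left(-1\right) = 4$)
$K = \frac{1903}{102}$ ($K = \frac{4 - 39}{81 + 21} + 19 = - \frac{35}{102} + 19 = \frac{1903}{102} \approx 18.657$)
$\frac{P + 67}{f + 63} K = \frac{4 + 67}{100 + 63} \cdot \frac{1903}{102} = \frac{71}{163} \cdot \frac{1903}{102} = \frac{135113}{16626}$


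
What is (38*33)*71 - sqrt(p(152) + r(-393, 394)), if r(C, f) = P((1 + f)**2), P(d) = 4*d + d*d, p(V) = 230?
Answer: 89034 - sqrt(24344424955) ≈ -66993.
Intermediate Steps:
P(d) = d**2 + 4*d (P(d) = 4*d + d**2 = d**2 + 4*d)
r(C, f) = (1 + f)**2*(4 + (1 + f)**2)
(38*33)*71 - sqrt(p(152) + r(-393, 394)) = (38*33)*71 - sqrt(230 + (1 + 394)**2*(4 + (1 + 394)**2)) = 1254*71 - sqrt(230 + 395**2*(4 + 395**2)) = 89034 - sqrt(230 + 156025*(4 + 156025)) = 89034 - sqrt(230 + 156025*156029) = 89034 - sqrt(230 + 24344424725) = 89034 - sqrt(24344424955)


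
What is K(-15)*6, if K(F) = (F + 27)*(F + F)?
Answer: -2160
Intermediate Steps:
K(F) = 2*F*(27 + F) (K(F) = (27 + F)*(2*F) = 2*F*(27 + F))
K(-15)*6 = (2*(-15)*(27 - 15))*6 = (2*(-15)*12)*6 = -360*6 = -2160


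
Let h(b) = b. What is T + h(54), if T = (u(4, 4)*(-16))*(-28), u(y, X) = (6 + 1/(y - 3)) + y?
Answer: 4982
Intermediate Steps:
u(y, X) = 6 + y + 1/(-3 + y) (u(y, X) = (6 + 1/(-3 + y)) + y = 6 + y + 1/(-3 + y))
T = 4928 (T = (((-17 + 4² + 3*4)/(-3 + 4))*(-16))*(-28) = (((-17 + 16 + 12)/1)*(-16))*(-28) = ((1*11)*(-16))*(-28) = (11*(-16))*(-28) = -176*(-28) = 4928)
T + h(54) = 4928 + 54 = 4982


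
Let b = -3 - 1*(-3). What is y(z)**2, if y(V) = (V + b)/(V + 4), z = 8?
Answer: 4/9 ≈ 0.44444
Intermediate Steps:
b = 0 (b = -3 + 3 = 0)
y(V) = V/(4 + V) (y(V) = (V + 0)/(V + 4) = V/(4 + V))
y(z)**2 = (8/(4 + 8))**2 = (8/12)**2 = (8*(1/12))**2 = (2/3)**2 = 4/9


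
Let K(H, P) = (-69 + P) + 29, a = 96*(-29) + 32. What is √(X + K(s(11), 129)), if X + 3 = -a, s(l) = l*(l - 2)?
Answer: √2838 ≈ 53.273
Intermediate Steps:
a = -2752 (a = -2784 + 32 = -2752)
s(l) = l*(-2 + l)
X = 2749 (X = -3 - 1*(-2752) = -3 + 2752 = 2749)
K(H, P) = -40 + P
√(X + K(s(11), 129)) = √(2749 + (-40 + 129)) = √(2749 + 89) = √2838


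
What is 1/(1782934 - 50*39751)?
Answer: -1/204616 ≈ -4.8872e-6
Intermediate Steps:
1/(1782934 - 50*39751) = 1/(1782934 - 1987550) = 1/(-204616) = -1/204616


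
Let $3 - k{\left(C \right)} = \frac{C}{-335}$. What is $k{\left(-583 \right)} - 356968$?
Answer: $- \frac{119583858}{335} \approx -3.5697 \cdot 10^{5}$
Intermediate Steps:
$k{\left(C \right)} = 3 + \frac{C}{335}$ ($k{\left(C \right)} = 3 - \frac{C}{-335} = 3 - C \left(- \frac{1}{335}\right) = 3 - - \frac{C}{335} = 3 + \frac{C}{335}$)
$k{\left(-583 \right)} - 356968 = \left(3 + \frac{1}{335} \left(-583\right)\right) - 356968 = \left(3 - \frac{583}{335}\right) - 356968 = \frac{422}{335} - 356968 = - \frac{119583858}{335}$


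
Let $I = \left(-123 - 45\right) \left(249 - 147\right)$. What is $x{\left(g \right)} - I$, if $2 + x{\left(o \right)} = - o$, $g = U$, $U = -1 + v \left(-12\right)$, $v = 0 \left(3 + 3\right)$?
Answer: $17135$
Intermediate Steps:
$v = 0$ ($v = 0 \cdot 6 = 0$)
$U = -1$ ($U = -1 + 0 \left(-12\right) = -1 + 0 = -1$)
$g = -1$
$x{\left(o \right)} = -2 - o$
$I = -17136$ ($I = \left(-168\right) 102 = -17136$)
$x{\left(g \right)} - I = \left(-2 - -1\right) - -17136 = \left(-2 + 1\right) + 17136 = -1 + 17136 = 17135$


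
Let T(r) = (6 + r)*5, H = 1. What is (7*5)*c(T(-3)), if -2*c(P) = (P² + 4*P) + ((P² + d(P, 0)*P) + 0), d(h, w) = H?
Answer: -18375/2 ≈ -9187.5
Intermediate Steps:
d(h, w) = 1
T(r) = 30 + 5*r
c(P) = -P² - 5*P/2 (c(P) = -((P² + 4*P) + ((P² + 1*P) + 0))/2 = -((P² + 4*P) + ((P² + P) + 0))/2 = -((P² + 4*P) + ((P + P²) + 0))/2 = -((P² + 4*P) + (P + P²))/2 = -(2*P² + 5*P)/2 = -P² - 5*P/2)
(7*5)*c(T(-3)) = (7*5)*(-(30 + 5*(-3))*(5 + 2*(30 + 5*(-3)))/2) = 35*(-(30 - 15)*(5 + 2*(30 - 15))/2) = 35*(-½*15*(5 + 2*15)) = 35*(-½*15*(5 + 30)) = 35*(-½*15*35) = 35*(-525/2) = -18375/2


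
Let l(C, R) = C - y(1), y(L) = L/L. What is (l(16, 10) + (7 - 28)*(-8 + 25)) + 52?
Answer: -290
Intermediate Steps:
y(L) = 1
l(C, R) = -1 + C (l(C, R) = C - 1*1 = C - 1 = -1 + C)
(l(16, 10) + (7 - 28)*(-8 + 25)) + 52 = ((-1 + 16) + (7 - 28)*(-8 + 25)) + 52 = (15 - 21*17) + 52 = (15 - 357) + 52 = -342 + 52 = -290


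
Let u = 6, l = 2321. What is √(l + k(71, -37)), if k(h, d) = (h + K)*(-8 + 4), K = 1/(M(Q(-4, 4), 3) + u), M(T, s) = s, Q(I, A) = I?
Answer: √18329/3 ≈ 45.128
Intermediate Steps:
K = ⅑ (K = 1/(3 + 6) = 1/9 = ⅑ ≈ 0.11111)
k(h, d) = -4/9 - 4*h (k(h, d) = (h + ⅑)*(-8 + 4) = (⅑ + h)*(-4) = -4/9 - 4*h)
√(l + k(71, -37)) = √(2321 + (-4/9 - 4*71)) = √(2321 + (-4/9 - 284)) = √(2321 - 2560/9) = √(18329/9) = √18329/3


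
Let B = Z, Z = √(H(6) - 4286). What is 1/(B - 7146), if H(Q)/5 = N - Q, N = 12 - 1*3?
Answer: -7146/51069587 - I*√4271/51069587 ≈ -0.00013993 - 1.2797e-6*I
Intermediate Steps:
N = 9 (N = 12 - 3 = 9)
H(Q) = 45 - 5*Q (H(Q) = 5*(9 - Q) = 45 - 5*Q)
Z = I*√4271 (Z = √((45 - 5*6) - 4286) = √((45 - 30) - 4286) = √(15 - 4286) = √(-4271) = I*√4271 ≈ 65.353*I)
B = I*√4271 ≈ 65.353*I
1/(B - 7146) = 1/(I*√4271 - 7146) = 1/(-7146 + I*√4271)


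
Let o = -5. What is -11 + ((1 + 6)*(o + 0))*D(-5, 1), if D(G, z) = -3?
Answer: 94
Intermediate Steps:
-11 + ((1 + 6)*(o + 0))*D(-5, 1) = -11 + ((1 + 6)*(-5 + 0))*(-3) = -11 + (7*(-5))*(-3) = -11 - 35*(-3) = -11 + 105 = 94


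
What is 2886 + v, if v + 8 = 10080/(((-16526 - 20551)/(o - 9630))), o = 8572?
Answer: 39124082/12359 ≈ 3165.6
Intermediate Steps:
v = 3456008/12359 (v = -8 + 10080/(((-16526 - 20551)/(8572 - 9630))) = -8 + 10080/((-37077/(-1058))) = -8 + 10080/((-37077*(-1/1058))) = -8 + 10080/(37077/1058) = -8 + 10080*(1058/37077) = -8 + 3554880/12359 = 3456008/12359 ≈ 279.63)
2886 + v = 2886 + 3456008/12359 = 39124082/12359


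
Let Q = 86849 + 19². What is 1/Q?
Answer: 1/87210 ≈ 1.1467e-5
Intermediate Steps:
Q = 87210 (Q = 86849 + 361 = 87210)
1/Q = 1/87210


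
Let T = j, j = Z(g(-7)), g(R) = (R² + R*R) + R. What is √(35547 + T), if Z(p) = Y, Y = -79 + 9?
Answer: √35477 ≈ 188.35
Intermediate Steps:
g(R) = R + 2*R² (g(R) = (R² + R²) + R = 2*R² + R = R + 2*R²)
Y = -70
Z(p) = -70
j = -70
T = -70
√(35547 + T) = √(35547 - 70) = √35477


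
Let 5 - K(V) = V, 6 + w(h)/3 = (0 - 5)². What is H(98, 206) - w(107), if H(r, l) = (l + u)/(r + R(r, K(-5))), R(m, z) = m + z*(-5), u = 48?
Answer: -4034/73 ≈ -55.260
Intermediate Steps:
w(h) = 57 (w(h) = -18 + 3*(0 - 5)² = -18 + 3*(-5)² = -18 + 3*25 = -18 + 75 = 57)
K(V) = 5 - V
R(m, z) = m - 5*z
H(r, l) = (48 + l)/(-50 + 2*r) (H(r, l) = (l + 48)/(r + (r - 5*(5 - 1*(-5)))) = (48 + l)/(r + (r - 5*(5 + 5))) = (48 + l)/(r + (r - 5*10)) = (48 + l)/(r + (r - 50)) = (48 + l)/(r + (-50 + r)) = (48 + l)/(-50 + 2*r))
H(98, 206) - w(107) = (48 + 206)/(2*(-25 + 98)) - 1*57 = (½)*254/73 - 57 = (½)*(1/73)*254 - 57 = 127/73 - 57 = -4034/73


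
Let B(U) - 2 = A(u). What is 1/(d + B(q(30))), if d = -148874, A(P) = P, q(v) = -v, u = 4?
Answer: -1/148868 ≈ -6.7174e-6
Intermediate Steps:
B(U) = 6 (B(U) = 2 + 4 = 6)
1/(d + B(q(30))) = 1/(-148874 + 6) = 1/(-148868) = -1/148868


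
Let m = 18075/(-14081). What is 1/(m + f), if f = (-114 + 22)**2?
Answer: 14081/119163509 ≈ 0.00011817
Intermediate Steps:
f = 8464 (f = (-92)**2 = 8464)
m = -18075/14081 (m = 18075*(-1/14081) = -18075/14081 ≈ -1.2836)
1/(m + f) = 1/(-18075/14081 + 8464) = 1/(119163509/14081) = 14081/119163509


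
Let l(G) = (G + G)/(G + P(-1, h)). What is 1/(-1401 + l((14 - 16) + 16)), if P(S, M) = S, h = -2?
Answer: -13/18185 ≈ -0.00071487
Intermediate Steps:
l(G) = 2*G/(-1 + G) (l(G) = (G + G)/(G - 1) = (2*G)/(-1 + G) = 2*G/(-1 + G))
1/(-1401 + l((14 - 16) + 16)) = 1/(-1401 + 2*((14 - 16) + 16)/(-1 + ((14 - 16) + 16))) = 1/(-1401 + 2*(-2 + 16)/(-1 + (-2 + 16))) = 1/(-1401 + 2*14/(-1 + 14)) = 1/(-1401 + 2*14/13) = 1/(-1401 + 2*14*(1/13)) = 1/(-1401 + 28/13) = 1/(-18185/13) = -13/18185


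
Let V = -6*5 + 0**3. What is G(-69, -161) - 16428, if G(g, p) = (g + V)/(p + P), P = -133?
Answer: -1609911/98 ≈ -16428.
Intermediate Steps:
V = -30 (V = -30 + 0 = -30)
G(g, p) = (-30 + g)/(-133 + p) (G(g, p) = (g - 30)/(p - 133) = (-30 + g)/(-133 + p))
G(-69, -161) - 16428 = (-30 - 69)/(-133 - 161) - 16428 = -99/(-294) - 16428 = -1/294*(-99) - 16428 = 33/98 - 16428 = -1609911/98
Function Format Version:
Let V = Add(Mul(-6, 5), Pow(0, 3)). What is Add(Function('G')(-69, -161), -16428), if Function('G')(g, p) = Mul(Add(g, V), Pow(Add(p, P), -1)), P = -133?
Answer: Rational(-1609911, 98) ≈ -16428.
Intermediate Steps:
V = -30 (V = Add(-30, 0) = -30)
Function('G')(g, p) = Mul(Pow(Add(-133, p), -1), Add(-30, g)) (Function('G')(g, p) = Mul(Add(g, -30), Pow(Add(p, -133), -1)) = Mul(Add(-30, g), Pow(Add(-133, p), -1)) = Mul(Pow(Add(-133, p), -1), Add(-30, g)))
Add(Function('G')(-69, -161), -16428) = Add(Mul(Pow(Add(-133, -161), -1), Add(-30, -69)), -16428) = Add(Mul(Pow(-294, -1), -99), -16428) = Add(Mul(Rational(-1, 294), -99), -16428) = Add(Rational(33, 98), -16428) = Rational(-1609911, 98)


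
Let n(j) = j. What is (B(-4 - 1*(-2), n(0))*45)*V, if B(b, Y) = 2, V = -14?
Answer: -1260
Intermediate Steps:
(B(-4 - 1*(-2), n(0))*45)*V = (2*45)*(-14) = 90*(-14) = -1260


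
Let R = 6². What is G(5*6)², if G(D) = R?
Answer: 1296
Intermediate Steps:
R = 36
G(D) = 36
G(5*6)² = 36² = 1296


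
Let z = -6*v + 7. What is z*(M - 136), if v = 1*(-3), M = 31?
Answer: -2625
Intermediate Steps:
v = -3
z = 25 (z = -6*(-3) + 7 = 18 + 7 = 25)
z*(M - 136) = 25*(31 - 136) = 25*(-105) = -2625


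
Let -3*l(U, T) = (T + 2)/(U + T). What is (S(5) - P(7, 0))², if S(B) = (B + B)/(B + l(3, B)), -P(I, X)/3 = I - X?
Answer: 6827769/12769 ≈ 534.71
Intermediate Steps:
l(U, T) = -(2 + T)/(3*(T + U)) (l(U, T) = -(T + 2)/(3*(U + T)) = -(2 + T)/(3*(T + U)))
P(I, X) = -3*I + 3*X (P(I, X) = -3*(I - X) = -3*I + 3*X)
S(B) = 2*B/(B + (-2 - B)/(3*(3 + B))) (S(B) = (B + B)/(B + (-2 - B)/(3*(B + 3))) = (2*B)/(B + (-2 - B)/(3*(3 + B))) = 2*B/(B + (-2 - B)/(3*(3 + B))))
(S(5) - P(7, 0))² = (6*5*(3 + 5)/(-2 - 1*5 + 3*5*(3 + 5)) - (-3*7 + 3*0))² = (6*5*8/(-2 - 5 + 3*5*8) - (-21 + 0))² = (6*5*8/(-2 - 5 + 120) - 1*(-21))² = (6*5*8/113 + 21)² = (6*5*(1/113)*8 + 21)² = (240/113 + 21)² = (2613/113)² = 6827769/12769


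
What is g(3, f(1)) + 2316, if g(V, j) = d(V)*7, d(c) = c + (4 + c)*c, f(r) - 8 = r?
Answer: 2484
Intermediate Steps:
f(r) = 8 + r
d(c) = c + c*(4 + c)
g(V, j) = 7*V*(5 + V) (g(V, j) = (V*(5 + V))*7 = 7*V*(5 + V))
g(3, f(1)) + 2316 = 7*3*(5 + 3) + 2316 = 7*3*8 + 2316 = 168 + 2316 = 2484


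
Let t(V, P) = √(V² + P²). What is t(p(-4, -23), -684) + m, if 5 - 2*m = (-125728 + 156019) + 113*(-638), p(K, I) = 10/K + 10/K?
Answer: 20904 + √467881 ≈ 21588.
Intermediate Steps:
p(K, I) = 20/K
t(V, P) = √(P² + V²)
m = 20904 (m = 5/2 - ((-125728 + 156019) + 113*(-638))/2 = 5/2 - (30291 - 72094)/2 = 5/2 - ½*(-41803) = 5/2 + 41803/2 = 20904)
t(p(-4, -23), -684) + m = √((-684)² + (20/(-4))²) + 20904 = √(467856 + (20*(-¼))²) + 20904 = √(467856 + (-5)²) + 20904 = √(467856 + 25) + 20904 = √467881 + 20904 = 20904 + √467881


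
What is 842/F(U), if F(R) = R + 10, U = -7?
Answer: 842/3 ≈ 280.67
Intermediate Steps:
F(R) = 10 + R
842/F(U) = 842/(10 - 7) = 842/3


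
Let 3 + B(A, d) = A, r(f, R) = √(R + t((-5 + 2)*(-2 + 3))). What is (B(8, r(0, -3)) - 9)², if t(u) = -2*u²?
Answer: 16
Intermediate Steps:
r(f, R) = √(-18 + R) (r(f, R) = √(R - 2*(-5 + 2)²*(-2 + 3)²) = √(R - 2*(-3*1)²) = √(R - 2*(-3)²) = √(R - 2*9) = √(R - 18) = √(-18 + R))
B(A, d) = -3 + A
(B(8, r(0, -3)) - 9)² = ((-3 + 8) - 9)² = (5 - 9)² = (-4)² = 16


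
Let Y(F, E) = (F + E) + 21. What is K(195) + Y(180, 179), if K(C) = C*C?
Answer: 38405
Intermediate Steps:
K(C) = C²
Y(F, E) = 21 + E + F (Y(F, E) = (E + F) + 21 = 21 + E + F)
K(195) + Y(180, 179) = 195² + (21 + 179 + 180) = 38025 + 380 = 38405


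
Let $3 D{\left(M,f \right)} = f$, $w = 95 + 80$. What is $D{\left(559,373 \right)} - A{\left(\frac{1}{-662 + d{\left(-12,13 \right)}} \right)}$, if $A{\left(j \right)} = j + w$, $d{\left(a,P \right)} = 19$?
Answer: $- \frac{97733}{1929} \approx -50.665$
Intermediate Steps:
$w = 175$
$D{\left(M,f \right)} = \frac{f}{3}$
$A{\left(j \right)} = 175 + j$ ($A{\left(j \right)} = j + 175 = 175 + j$)
$D{\left(559,373 \right)} - A{\left(\frac{1}{-662 + d{\left(-12,13 \right)}} \right)} = \frac{1}{3} \cdot 373 - \left(175 + \frac{1}{-662 + 19}\right) = \frac{373}{3} - \left(175 + \frac{1}{-643}\right) = \frac{373}{3} - \left(175 - \frac{1}{643}\right) = \frac{373}{3} - \frac{112524}{643} = - \frac{97733}{1929}$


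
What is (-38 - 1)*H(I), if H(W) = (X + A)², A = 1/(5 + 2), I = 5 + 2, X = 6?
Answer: -72111/49 ≈ -1471.7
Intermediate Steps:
I = 7
A = ⅐ (A = 1/7 = ⅐ ≈ 0.14286)
H(W) = 1849/49 (H(W) = (6 + ⅐)² = (43/7)² = 1849/49)
(-38 - 1)*H(I) = (-38 - 1)*(1849/49) = -39*1849/49 = -72111/49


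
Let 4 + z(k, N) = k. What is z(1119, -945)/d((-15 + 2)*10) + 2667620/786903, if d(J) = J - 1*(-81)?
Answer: -746683465/38558247 ≈ -19.365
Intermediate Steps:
z(k, N) = -4 + k
d(J) = 81 + J (d(J) = J + 81 = 81 + J)
z(1119, -945)/d((-15 + 2)*10) + 2667620/786903 = (-4 + 1119)/(81 + (-15 + 2)*10) + 2667620/786903 = 1115/(81 - 13*10) + 2667620*(1/786903) = 1115/(81 - 130) + 2667620/786903 = 1115/(-49) + 2667620/786903 = 1115*(-1/49) + 2667620/786903 = -1115/49 + 2667620/786903 = -746683465/38558247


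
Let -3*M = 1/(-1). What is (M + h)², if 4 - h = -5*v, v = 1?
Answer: 784/9 ≈ 87.111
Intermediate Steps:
M = ⅓ (M = -⅓/(-1) = -⅓*(-1) = ⅓ ≈ 0.33333)
h = 9 (h = 4 - (-5) = 4 - 1*(-5) = 4 + 5 = 9)
(M + h)² = (⅓ + 9)² = (28/3)² = 784/9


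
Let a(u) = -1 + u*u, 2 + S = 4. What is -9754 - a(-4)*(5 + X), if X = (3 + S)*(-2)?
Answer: -9679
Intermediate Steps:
S = 2 (S = -2 + 4 = 2)
a(u) = -1 + u**2
X = -10 (X = (3 + 2)*(-2) = 5*(-2) = -10)
-9754 - a(-4)*(5 + X) = -9754 - (-1 + (-4)**2)*(5 - 10) = -9754 - (-1 + 16)*(-5) = -9754 - 15*(-5) = -9754 - 1*(-75) = -9754 + 75 = -9679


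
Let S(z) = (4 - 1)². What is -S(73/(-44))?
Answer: -9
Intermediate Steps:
S(z) = 9 (S(z) = 3² = 9)
-S(73/(-44)) = -1*9 = -9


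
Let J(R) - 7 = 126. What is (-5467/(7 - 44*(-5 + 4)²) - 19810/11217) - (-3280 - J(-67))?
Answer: 1477084346/415029 ≈ 3559.0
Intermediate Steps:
J(R) = 133 (J(R) = 7 + 126 = 133)
(-5467/(7 - 44*(-5 + 4)²) - 19810/11217) - (-3280 - J(-67)) = (-5467/(7 - 44*(-5 + 4)²) - 19810/11217) - (-3280 - 1*133) = (-5467/(7 - 44*(-1)²) - 19810*1/11217) - (-3280 - 133) = (-5467/(7 - 44*1) - 19810/11217) - 1*(-3413) = (-5467/(7 - 44) - 19810/11217) + 3413 = (-5467/(-37) - 19810/11217) + 3413 = (-5467*(-1/37) - 19810/11217) + 3413 = (5467/37 - 19810/11217) + 3413 = 60590369/415029 + 3413 = 1477084346/415029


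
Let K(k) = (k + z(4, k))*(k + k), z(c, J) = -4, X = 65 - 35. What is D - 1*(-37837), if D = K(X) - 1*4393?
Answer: 35004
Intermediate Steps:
X = 30
K(k) = 2*k*(-4 + k) (K(k) = (k - 4)*(k + k) = (-4 + k)*(2*k) = 2*k*(-4 + k))
D = -2833 (D = 2*30*(-4 + 30) - 1*4393 = 2*30*26 - 4393 = 1560 - 4393 = -2833)
D - 1*(-37837) = -2833 - 1*(-37837) = -2833 + 37837 = 35004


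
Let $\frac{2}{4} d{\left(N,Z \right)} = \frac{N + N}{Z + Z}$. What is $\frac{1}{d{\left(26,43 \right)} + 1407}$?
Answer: $\frac{43}{60553} \approx 0.00071012$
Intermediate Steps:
$d{\left(N,Z \right)} = \frac{2 N}{Z}$ ($d{\left(N,Z \right)} = 2 \frac{N + N}{Z + Z} = 2 \frac{2 N}{2 Z} = 2 \cdot 2 N \frac{1}{2 Z} = 2 \frac{N}{Z} = \frac{2 N}{Z}$)
$\frac{1}{d{\left(26,43 \right)} + 1407} = \frac{1}{2 \cdot 26 \cdot \frac{1}{43} + 1407} = \frac{1}{\frac{52}{43} + 1407} = \frac{1}{\frac{60553}{43}} = \frac{43}{60553}$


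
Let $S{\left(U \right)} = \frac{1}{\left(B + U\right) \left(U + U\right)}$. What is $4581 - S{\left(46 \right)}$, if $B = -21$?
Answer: $\frac{10536299}{2300} \approx 4581.0$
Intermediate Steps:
$S{\left(U \right)} = \frac{1}{2 U \left(-21 + U\right)}$ ($S{\left(U \right)} = \frac{1}{\left(-21 + U\right) \left(U + U\right)} = \frac{1}{\left(-21 + U\right) 2 U} = \frac{1}{2 U \left(-21 + U\right)}$)
$4581 - S{\left(46 \right)} = 4581 - \frac{1}{2 \cdot 46 \left(-21 + 46\right)} = 4581 - \frac{1}{2} \cdot \frac{1}{46} \cdot \frac{1}{25} = 4581 - \frac{1}{2300} = \frac{10536299}{2300}$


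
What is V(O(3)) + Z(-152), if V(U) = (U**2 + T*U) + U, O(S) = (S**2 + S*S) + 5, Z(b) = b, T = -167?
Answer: -3441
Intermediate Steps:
O(S) = 5 + 2*S**2 (O(S) = (S**2 + S**2) + 5 = 2*S**2 + 5 = 5 + 2*S**2)
V(U) = U**2 - 166*U (V(U) = (U**2 - 167*U) + U = U**2 - 166*U)
V(O(3)) + Z(-152) = (5 + 2*3**2)*(-166 + (5 + 2*3**2)) - 152 = (5 + 2*9)*(-166 + (5 + 2*9)) - 152 = (5 + 18)*(-166 + (5 + 18)) - 152 = 23*(-166 + 23) - 152 = 23*(-143) - 152 = -3289 - 152 = -3441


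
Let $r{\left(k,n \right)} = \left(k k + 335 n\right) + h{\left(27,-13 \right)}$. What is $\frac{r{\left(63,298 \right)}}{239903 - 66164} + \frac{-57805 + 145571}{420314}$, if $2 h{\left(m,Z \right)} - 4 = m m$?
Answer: $\frac{59030595041}{73024934046} \approx 0.80836$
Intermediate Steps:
$h{\left(m,Z \right)} = 2 + \frac{m^{2}}{2}$ ($h{\left(m,Z \right)} = 2 + \frac{m m}{2} = 2 + \frac{m^{2}}{2}$)
$r{\left(k,n \right)} = \frac{733}{2} + k^{2} + 335 n$ ($r{\left(k,n \right)} = \left(k k + 335 n\right) + \left(2 + \frac{27^{2}}{2}\right) = \left(k^{2} + 335 n\right) + \left(2 + \frac{1}{2} \cdot 729\right) = \left(k^{2} + 335 n\right) + \left(2 + \frac{729}{2}\right) = \left(k^{2} + 335 n\right) + \frac{733}{2} = \frac{733}{2} + k^{2} + 335 n$)
$\frac{r{\left(63,298 \right)}}{239903 - 66164} + \frac{-57805 + 145571}{420314} = \frac{\frac{733}{2} + 63^{2} + 335 \cdot 298}{239903 - 66164} + \frac{-57805 + 145571}{420314} = \frac{\frac{733}{2} + 3969 + 99830}{239903 - 66164} + 87766 \cdot \frac{1}{420314} = \frac{208331}{2 \cdot 173739} + \frac{43883}{210157} = \frac{208331}{2} \cdot \frac{1}{173739} + \frac{43883}{210157} = \frac{208331}{347478} + \frac{43883}{210157} = \frac{59030595041}{73024934046}$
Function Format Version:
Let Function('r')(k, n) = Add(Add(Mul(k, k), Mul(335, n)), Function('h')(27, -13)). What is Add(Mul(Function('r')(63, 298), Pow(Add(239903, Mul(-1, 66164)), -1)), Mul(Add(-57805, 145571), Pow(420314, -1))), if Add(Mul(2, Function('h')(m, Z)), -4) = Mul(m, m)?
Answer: Rational(59030595041, 73024934046) ≈ 0.80836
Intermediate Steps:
Function('h')(m, Z) = Add(2, Mul(Rational(1, 2), Pow(m, 2))) (Function('h')(m, Z) = Add(2, Mul(Rational(1, 2), Mul(m, m))) = Add(2, Mul(Rational(1, 2), Pow(m, 2))))
Function('r')(k, n) = Add(Rational(733, 2), Pow(k, 2), Mul(335, n)) (Function('r')(k, n) = Add(Add(Mul(k, k), Mul(335, n)), Add(2, Mul(Rational(1, 2), Pow(27, 2)))) = Add(Add(Pow(k, 2), Mul(335, n)), Add(2, Mul(Rational(1, 2), 729))) = Add(Add(Pow(k, 2), Mul(335, n)), Add(2, Rational(729, 2))) = Add(Add(Pow(k, 2), Mul(335, n)), Rational(733, 2)) = Add(Rational(733, 2), Pow(k, 2), Mul(335, n)))
Add(Mul(Function('r')(63, 298), Pow(Add(239903, Mul(-1, 66164)), -1)), Mul(Add(-57805, 145571), Pow(420314, -1))) = Add(Mul(Add(Rational(733, 2), Pow(63, 2), Mul(335, 298)), Pow(Add(239903, Mul(-1, 66164)), -1)), Mul(Add(-57805, 145571), Pow(420314, -1))) = Add(Mul(Add(Rational(733, 2), 3969, 99830), Pow(Add(239903, -66164), -1)), Mul(87766, Rational(1, 420314))) = Add(Mul(Rational(208331, 2), Pow(173739, -1)), Rational(43883, 210157)) = Add(Mul(Rational(208331, 2), Rational(1, 173739)), Rational(43883, 210157)) = Add(Rational(208331, 347478), Rational(43883, 210157)) = Rational(59030595041, 73024934046)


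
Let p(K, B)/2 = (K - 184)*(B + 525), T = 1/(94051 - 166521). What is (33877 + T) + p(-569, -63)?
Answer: -47967530651/72470 ≈ -6.6190e+5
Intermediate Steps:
T = -1/72470 (T = 1/(-72470) = -1/72470 ≈ -1.3799e-5)
p(K, B) = 2*(-184 + K)*(525 + B) (p(K, B) = 2*((K - 184)*(B + 525)) = 2*((-184 + K)*(525 + B)) = 2*(-184 + K)*(525 + B))
(33877 + T) + p(-569, -63) = (33877 - 1/72470) + (-193200 - 368*(-63) + 1050*(-569) + 2*(-63)*(-569)) = 2455066189/72470 + (-193200 + 23184 - 597450 + 71694) = 2455066189/72470 - 695772 = -47967530651/72470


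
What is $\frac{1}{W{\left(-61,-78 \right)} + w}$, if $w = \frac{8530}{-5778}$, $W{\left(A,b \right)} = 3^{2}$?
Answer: $\frac{2889}{21736} \approx 0.13291$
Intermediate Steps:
$W{\left(A,b \right)} = 9$
$w = - \frac{4265}{2889}$ ($w = 8530 \left(- \frac{1}{5778}\right) = - \frac{4265}{2889} \approx -1.4763$)
$\frac{1}{W{\left(-61,-78 \right)} + w} = \frac{1}{9 - \frac{4265}{2889}} = \frac{1}{\frac{21736}{2889}} = \frac{2889}{21736}$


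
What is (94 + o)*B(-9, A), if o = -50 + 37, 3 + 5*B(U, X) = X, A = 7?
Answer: 324/5 ≈ 64.800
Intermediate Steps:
B(U, X) = -⅗ + X/5
o = -13
(94 + o)*B(-9, A) = (94 - 13)*(-⅗ + (⅕)*7) = 81*(-⅗ + 7/5) = 81*(⅘) = 324/5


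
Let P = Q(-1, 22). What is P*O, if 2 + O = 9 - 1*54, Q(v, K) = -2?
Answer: 94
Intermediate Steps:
O = -47 (O = -2 + (9 - 1*54) = -2 + (9 - 54) = -2 - 45 = -47)
P = -2
P*O = -2*(-47) = 94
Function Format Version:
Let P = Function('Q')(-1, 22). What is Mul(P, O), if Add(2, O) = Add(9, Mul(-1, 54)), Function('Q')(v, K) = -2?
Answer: 94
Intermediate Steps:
O = -47 (O = Add(-2, Add(9, Mul(-1, 54))) = Add(-2, Add(9, -54)) = Add(-2, -45) = -47)
P = -2
Mul(P, O) = Mul(-2, -47) = 94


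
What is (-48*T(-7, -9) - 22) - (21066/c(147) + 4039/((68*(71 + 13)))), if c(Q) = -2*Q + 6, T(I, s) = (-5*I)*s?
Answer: 6189539/408 ≈ 15170.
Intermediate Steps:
T(I, s) = -5*I*s
c(Q) = 6 - 2*Q
(-48*T(-7, -9) - 22) - (21066/c(147) + 4039/((68*(71 + 13)))) = (-(-240)*(-7)*(-9) - 22) - (21066/(6 - 2*147) + 4039/((68*(71 + 13)))) = (-48*(-315) - 22) - (21066/(6 - 294) + 4039/((68*84))) = (15120 - 22) - (21066/(-288) + 4039/5712) = 15098 - (21066*(-1/288) + 4039*(1/5712)) = 15098 - (-3511/48 + 577/816) = 15098 - 1*(-29555/408) = 15098 + 29555/408 = 6189539/408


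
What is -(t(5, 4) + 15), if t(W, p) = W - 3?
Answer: -17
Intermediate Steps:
t(W, p) = -3 + W
-(t(5, 4) + 15) = -((-3 + 5) + 15) = -(2 + 15) = -1*17 = -17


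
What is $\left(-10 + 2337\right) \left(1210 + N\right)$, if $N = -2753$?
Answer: $-3590561$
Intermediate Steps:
$\left(-10 + 2337\right) \left(1210 + N\right) = \left(-10 + 2337\right) \left(1210 - 2753\right) = 2327 \left(-1543\right) = -3590561$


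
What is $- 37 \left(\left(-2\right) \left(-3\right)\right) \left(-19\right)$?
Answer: $4218$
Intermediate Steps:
$- 37 \left(\left(-2\right) \left(-3\right)\right) \left(-19\right) = \left(-37\right) 6 \left(-19\right) = \left(-222\right) \left(-19\right) = 4218$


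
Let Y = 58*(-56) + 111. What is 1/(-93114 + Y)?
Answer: -1/96251 ≈ -1.0389e-5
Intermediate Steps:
Y = -3137 (Y = -3248 + 111 = -3137)
1/(-93114 + Y) = 1/(-93114 - 3137) = 1/(-96251) = -1/96251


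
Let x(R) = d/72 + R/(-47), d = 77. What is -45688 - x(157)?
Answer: -154600507/3384 ≈ -45686.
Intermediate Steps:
x(R) = 77/72 - R/47 (x(R) = 77/72 + R/(-47) = 77*(1/72) + R*(-1/47) = 77/72 - R/47)
-45688 - x(157) = -45688 - (77/72 - 1/47*157) = -45688 - (77/72 - 157/47) = -45688 - 1*(-7685/3384) = -45688 + 7685/3384 = -154600507/3384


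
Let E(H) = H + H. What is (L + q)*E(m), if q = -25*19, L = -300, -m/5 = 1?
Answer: 7750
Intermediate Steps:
m = -5 (m = -5*1 = -5)
q = -475
E(H) = 2*H
(L + q)*E(m) = (-300 - 475)*(2*(-5)) = -775*(-10) = 7750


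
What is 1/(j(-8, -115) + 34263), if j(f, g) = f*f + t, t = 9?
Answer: 1/34336 ≈ 2.9124e-5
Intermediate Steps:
j(f, g) = 9 + f² (j(f, g) = f*f + 9 = f² + 9 = 9 + f²)
1/(j(-8, -115) + 34263) = 1/((9 + (-8)²) + 34263) = 1/((9 + 64) + 34263) = 1/(73 + 34263) = 1/34336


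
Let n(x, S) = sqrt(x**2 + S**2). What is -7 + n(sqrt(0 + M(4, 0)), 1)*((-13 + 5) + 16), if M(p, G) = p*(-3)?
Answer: -7 + 8*I*sqrt(11) ≈ -7.0 + 26.533*I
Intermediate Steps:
M(p, G) = -3*p
n(x, S) = sqrt(S**2 + x**2)
-7 + n(sqrt(0 + M(4, 0)), 1)*((-13 + 5) + 16) = -7 + sqrt(1**2 + (sqrt(0 - 3*4))**2)*((-13 + 5) + 16) = -7 + sqrt(1 + (sqrt(0 - 12))**2)*(-8 + 16) = -7 + sqrt(1 + (sqrt(-12))**2)*8 = -7 + sqrt(1 + (2*I*sqrt(3))**2)*8 = -7 + sqrt(1 - 12)*8 = -7 + sqrt(-11)*8 = -7 + (I*sqrt(11))*8 = -7 + 8*I*sqrt(11)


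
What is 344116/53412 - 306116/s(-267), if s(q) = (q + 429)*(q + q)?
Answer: 960813640/96261777 ≈ 9.9813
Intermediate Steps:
s(q) = 2*q*(429 + q) (s(q) = (429 + q)*(2*q) = 2*q*(429 + q))
344116/53412 - 306116/s(-267) = 344116/53412 - 306116*(-1/(534*(429 - 267))) = 344116*(1/53412) - 306116/(2*(-267)*162) = 86029/13353 - 306116/(-86508) = 86029/13353 - 306116*(-1/86508) = 86029/13353 + 76529/21627 = 960813640/96261777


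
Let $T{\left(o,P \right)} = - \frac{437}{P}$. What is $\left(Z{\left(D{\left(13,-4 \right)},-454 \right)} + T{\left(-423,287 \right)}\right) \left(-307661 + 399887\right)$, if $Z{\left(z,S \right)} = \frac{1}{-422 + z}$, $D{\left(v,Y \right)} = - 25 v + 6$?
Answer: $- \frac{524400272}{3731} \approx -1.4055 \cdot 10^{5}$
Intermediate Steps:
$D{\left(v,Y \right)} = 6 - 25 v$
$\left(Z{\left(D{\left(13,-4 \right)},-454 \right)} + T{\left(-423,287 \right)}\right) \left(-307661 + 399887\right) = \left(\frac{1}{-422 + \left(6 - 325\right)} - \frac{437}{287}\right) \left(-307661 + 399887\right) = \left(\frac{1}{-422 + \left(6 - 325\right)} - \frac{437}{287}\right) 92226 = \left(\frac{1}{-422 - 319} - \frac{437}{287}\right) 92226 = \left(\frac{1}{-741} - \frac{437}{287}\right) 92226 = \left(- \frac{1}{741} - \frac{437}{287}\right) 92226 = \left(- \frac{324104}{212667}\right) 92226 = - \frac{524400272}{3731}$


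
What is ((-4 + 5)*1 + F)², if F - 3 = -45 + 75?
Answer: 1156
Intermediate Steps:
F = 33 (F = 3 + (-45 + 75) = 3 + 30 = 33)
((-4 + 5)*1 + F)² = ((-4 + 5)*1 + 33)² = (1*1 + 33)² = (1 + 33)² = 34² = 1156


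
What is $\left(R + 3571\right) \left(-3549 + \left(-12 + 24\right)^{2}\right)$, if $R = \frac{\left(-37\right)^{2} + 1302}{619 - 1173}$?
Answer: $- \frac{6727132515}{554} \approx -1.2143 \cdot 10^{7}$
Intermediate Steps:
$R = - \frac{2671}{554}$ ($R = \frac{1369 + 1302}{-554} = 2671 \left(- \frac{1}{554}\right) = - \frac{2671}{554} \approx -4.8213$)
$\left(R + 3571\right) \left(-3549 + \left(-12 + 24\right)^{2}\right) = \left(- \frac{2671}{554} + 3571\right) \left(-3549 + \left(-12 + 24\right)^{2}\right) = \frac{1975663 \left(-3549 + 12^{2}\right)}{554} = \frac{1975663 \left(-3549 + 144\right)}{554} = \frac{1975663}{554} \left(-3405\right) = - \frac{6727132515}{554}$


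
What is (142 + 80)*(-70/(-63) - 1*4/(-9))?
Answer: 1036/3 ≈ 345.33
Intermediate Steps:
(142 + 80)*(-70/(-63) - 1*4/(-9)) = 222*(-70*(-1/63) - 4*(-⅑)) = 222*(10/9 + 4/9) = 222*(14/9) = 1036/3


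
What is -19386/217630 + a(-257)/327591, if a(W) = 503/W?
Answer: -816117001636/9161231368905 ≈ -0.089084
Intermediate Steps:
-19386/217630 + a(-257)/327591 = -19386/217630 + (503/(-257))/327591 = -19386*1/217630 + (503*(-1/257))*(1/327591) = -9693/108815 - 503/257*1/327591 = -9693/108815 - 503/84190887 = -816117001636/9161231368905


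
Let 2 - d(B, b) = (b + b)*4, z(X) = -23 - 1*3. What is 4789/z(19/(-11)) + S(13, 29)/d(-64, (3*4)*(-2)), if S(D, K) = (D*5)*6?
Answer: -459463/2522 ≈ -182.18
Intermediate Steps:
z(X) = -26 (z(X) = -23 - 3 = -26)
S(D, K) = 30*D (S(D, K) = (5*D)*6 = 30*D)
d(B, b) = 2 - 8*b (d(B, b) = 2 - (b + b)*4 = 2 - 2*b*4 = 2 - 8*b)
4789/z(19/(-11)) + S(13, 29)/d(-64, (3*4)*(-2)) = 4789/(-26) + (30*13)/(2 - 8*3*4*(-2)) = 4789*(-1/26) + 390/(2 - 96*(-2)) = -4789/26 + 390/(2 - 8*(-24)) = -4789/26 + 390/(2 + 192) = -4789/26 + 390/194 = -4789/26 + 390*(1/194) = -4789/26 + 195/97 = -459463/2522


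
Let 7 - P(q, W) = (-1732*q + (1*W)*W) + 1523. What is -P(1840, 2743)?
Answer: 4338685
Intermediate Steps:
P(q, W) = -1516 - W**2 + 1732*q (P(q, W) = 7 - ((-1732*q + (1*W)*W) + 1523) = 7 - ((-1732*q + W*W) + 1523) = 7 - ((-1732*q + W**2) + 1523) = 7 - ((W**2 - 1732*q) + 1523) = 7 - (1523 + W**2 - 1732*q) = 7 + (-1523 - W**2 + 1732*q) = -1516 - W**2 + 1732*q)
-P(1840, 2743) = -(-1516 - 1*2743**2 + 1732*1840) = -(-1516 - 1*7524049 + 3186880) = -(-1516 - 7524049 + 3186880) = -1*(-4338685) = 4338685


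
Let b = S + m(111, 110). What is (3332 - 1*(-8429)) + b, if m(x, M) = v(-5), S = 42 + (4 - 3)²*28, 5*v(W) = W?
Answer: 11830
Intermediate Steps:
v(W) = W/5
S = 70 (S = 42 + 1²*28 = 42 + 1*28 = 42 + 28 = 70)
m(x, M) = -1 (m(x, M) = (⅕)*(-5) = -1)
b = 69 (b = 70 - 1 = 69)
(3332 - 1*(-8429)) + b = (3332 - 1*(-8429)) + 69 = (3332 + 8429) + 69 = 11761 + 69 = 11830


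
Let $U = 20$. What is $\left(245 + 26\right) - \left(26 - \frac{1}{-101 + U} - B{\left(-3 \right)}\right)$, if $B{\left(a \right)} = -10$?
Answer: $\frac{19034}{81} \approx 234.99$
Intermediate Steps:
$\left(245 + 26\right) - \left(26 - \frac{1}{-101 + U} - B{\left(-3 \right)}\right) = \left(245 + 26\right) - \left(36 - \frac{1}{-101 + 20}\right) = 271 - \left(36 + \frac{1}{81}\right) = 271 - \frac{2917}{81} = \frac{19034}{81}$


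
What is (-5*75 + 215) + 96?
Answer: -64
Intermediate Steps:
(-5*75 + 215) + 96 = (-375 + 215) + 96 = -160 + 96 = -64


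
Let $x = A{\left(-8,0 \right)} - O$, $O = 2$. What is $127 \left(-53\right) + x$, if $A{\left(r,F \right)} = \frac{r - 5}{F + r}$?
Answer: $- \frac{53851}{8} \approx -6731.4$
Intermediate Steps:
$A{\left(r,F \right)} = \frac{-5 + r}{F + r}$
$x = - \frac{3}{8}$ ($x = \frac{-5 - 8}{0 - 8} - 2 = \frac{1}{-8} \left(-13\right) - 2 = \left(- \frac{1}{8}\right) \left(-13\right) - 2 = \frac{13}{8} - 2 = - \frac{3}{8} \approx -0.375$)
$127 \left(-53\right) + x = 127 \left(-53\right) - \frac{3}{8} = -6731 - \frac{3}{8} = - \frac{53851}{8}$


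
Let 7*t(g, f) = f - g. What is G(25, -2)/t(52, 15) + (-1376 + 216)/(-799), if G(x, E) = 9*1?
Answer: -7417/29563 ≈ -0.25089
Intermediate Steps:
t(g, f) = -g/7 + f/7 (t(g, f) = (f - g)/7 = -g/7 + f/7)
G(x, E) = 9
G(25, -2)/t(52, 15) + (-1376 + 216)/(-799) = 9/(-1/7*52 + (1/7)*15) + (-1376 + 216)/(-799) = 9/(-52/7 + 15/7) - 1160*(-1/799) = 9/(-37/7) + 1160/799 = 9*(-7/37) + 1160/799 = -63/37 + 1160/799 = -7417/29563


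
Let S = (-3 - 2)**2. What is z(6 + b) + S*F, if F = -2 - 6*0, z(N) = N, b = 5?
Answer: -39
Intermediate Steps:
F = -2 (F = -2 + 0 = -2)
S = 25 (S = (-5)**2 = 25)
z(6 + b) + S*F = (6 + 5) + 25*(-2) = 11 - 50 = -39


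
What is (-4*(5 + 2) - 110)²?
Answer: 19044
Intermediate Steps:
(-4*(5 + 2) - 110)² = (-4*7 - 110)² = (-28 - 110)² = (-138)² = 19044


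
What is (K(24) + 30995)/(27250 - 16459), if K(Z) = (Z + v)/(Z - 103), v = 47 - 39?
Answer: 816191/284163 ≈ 2.8723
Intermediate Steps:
v = 8
K(Z) = (8 + Z)/(-103 + Z) (K(Z) = (Z + 8)/(Z - 103) = (8 + Z)/(-103 + Z))
(K(24) + 30995)/(27250 - 16459) = ((8 + 24)/(-103 + 24) + 30995)/(27250 - 16459) = (32/(-79) + 30995)/10791 = (-1/79*32 + 30995)*(1/10791) = (-32/79 + 30995)*(1/10791) = (2448573/79)*(1/10791) = 816191/284163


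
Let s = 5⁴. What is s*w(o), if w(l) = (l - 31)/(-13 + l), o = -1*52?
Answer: 10375/13 ≈ 798.08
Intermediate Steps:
s = 625
o = -52
w(l) = (-31 + l)/(-13 + l)
s*w(o) = 625*((-31 - 52)/(-13 - 52)) = 625*(-83/(-65)) = 625*(-1/65*(-83)) = 625*(83/65) = 10375/13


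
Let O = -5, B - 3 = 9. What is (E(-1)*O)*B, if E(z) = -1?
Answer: 60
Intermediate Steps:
B = 12 (B = 3 + 9 = 12)
(E(-1)*O)*B = -1*(-5)*12 = 5*12 = 60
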